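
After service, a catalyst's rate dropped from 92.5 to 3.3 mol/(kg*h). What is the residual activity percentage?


Activity (%) = (rate_used / rate_fresh) * 100
rate_used = 3.3, rate_fresh = 92.5
= (3.3 / 92.5) * 100
= 0.03568 * 100 = 3.568

3.568 %


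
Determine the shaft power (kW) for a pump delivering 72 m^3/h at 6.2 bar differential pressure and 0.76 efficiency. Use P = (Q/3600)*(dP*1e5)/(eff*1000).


Q = 72 / 3600 = 0.02 m^3/s
P = 0.02 * (6.2 * 1e5) / 0.76 / 1000 = 16.32

16.32 kW


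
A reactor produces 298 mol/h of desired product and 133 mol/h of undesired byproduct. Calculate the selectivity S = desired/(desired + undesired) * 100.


Selectivity = desired / (desired + undesired) * 100
Total products = 298 + 133 = 431 mol/h
S = 298 / 431 * 100
= 0.6914 * 100
= 69.14 %

69.14 %


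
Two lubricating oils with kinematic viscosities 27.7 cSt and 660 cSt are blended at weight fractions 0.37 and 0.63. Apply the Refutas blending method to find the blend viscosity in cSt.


Refutas method: VBN_i = 14.534*ln(ln(visc_i + 0.8)) + 10.975, blended linearly by mass fraction; since VBN is linear in VBI_i = ln(ln(visc_i + 0.8)) and the fractions sum to 1, blend VBI directly: visc = exp(exp(VBI_blend)) - 0.8
VBI_1 = ln(ln(27.7 + 0.8)) = 1.20893
VBI_2 = ln(ln(660 + 0.8)) = 1.87079
VBI_blend = 0.37 * 1.20893 + 0.63 * 1.87079 = 1.6259
visc_blend = exp(exp(1.6259)) - 0.8 = 160.5

160.5 cSt


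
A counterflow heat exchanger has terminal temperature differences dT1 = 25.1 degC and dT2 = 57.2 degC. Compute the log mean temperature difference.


LMTD = (dT1 - dT2) / ln(dT1/dT2)
= (25.1 - 57.2) / ln(25.1 / 57.2) = -32.1 / -0.823686 = 38.97

38.97 degC


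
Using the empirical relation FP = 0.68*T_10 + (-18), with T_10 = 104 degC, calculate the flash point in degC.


FP = 0.68 * 104 + (-18) = 52.72

52.72 degC


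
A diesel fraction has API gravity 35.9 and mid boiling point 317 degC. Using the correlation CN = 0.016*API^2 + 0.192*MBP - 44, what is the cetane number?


CN = 0.016 * 35.9^2 + 0.192 * 317 - 44
CN = 20.62096 + 60.864 - 44 = 37.48496

37.48496


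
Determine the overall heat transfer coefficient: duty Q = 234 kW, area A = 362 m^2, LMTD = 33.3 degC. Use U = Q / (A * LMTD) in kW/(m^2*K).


From Q = U*A*LMTD, U = Q / (A * LMTD)
U = 234 / (362 * 33.3) = 234 / 12054.6 = 0.01941

0.01941 kW/(m^2*K)


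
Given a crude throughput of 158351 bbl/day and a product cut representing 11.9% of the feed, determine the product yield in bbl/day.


Crude throughput = 158351 bbl/day
Fraction yield = 11.9%
yield = throughput * fraction / 100
yield = 158351 * 11.9 / 100 = 18843.769

18843.769 bbl/day


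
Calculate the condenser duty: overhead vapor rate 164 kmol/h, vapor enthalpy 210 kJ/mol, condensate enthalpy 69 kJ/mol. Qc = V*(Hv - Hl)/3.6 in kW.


Qc = 164 * (210 - 69) / 3.6 = 164 * 141 / 3.6 = 6423

6423 kW


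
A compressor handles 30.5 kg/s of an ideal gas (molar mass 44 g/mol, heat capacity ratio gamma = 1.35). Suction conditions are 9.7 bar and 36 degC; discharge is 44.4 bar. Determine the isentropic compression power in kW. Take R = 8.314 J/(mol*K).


Isentropic work: W = m*(gamma/(gamma-1))*(R*T1/MW)*((P2/P1)^((gamma-1)/gamma) - 1)
T1 = 36 + 273.15 = 309.15 K
Pressure ratio = 44.4 / 9.7 = 4.57732
Exponent = (1.35 - 1)/1.35 = 0.259259
(P2/P1)^exp - 1 = 4.57732^0.259259 - 1 = 0.483438
W = 30.5 * 1.35 / 0.35 * 8.314 * 309.15 / 44 * 0.483438 = 3322

3322 kW


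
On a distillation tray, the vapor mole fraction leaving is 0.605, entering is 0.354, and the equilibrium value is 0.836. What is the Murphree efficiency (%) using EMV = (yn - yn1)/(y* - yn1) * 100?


Murphree vapor efficiency: EMV = (y_n - y_(n-1)) / (y*_n - y_(n-1)) * 100
EMV = (0.605 - 0.354) / (0.836 - 0.354) * 100 = 0.251 / 0.482 * 100 = 52.07

52.07 %


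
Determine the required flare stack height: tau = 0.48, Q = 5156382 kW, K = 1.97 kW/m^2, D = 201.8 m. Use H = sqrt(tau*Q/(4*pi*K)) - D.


tau*Q/(4*pi*K) = 0.48 * 5156382 / (4 * pi * 1.97) = 99979.3
sqrt(99979.3) = 316.195
H = 316.195 - 201.8 = 114.4

114.4 m


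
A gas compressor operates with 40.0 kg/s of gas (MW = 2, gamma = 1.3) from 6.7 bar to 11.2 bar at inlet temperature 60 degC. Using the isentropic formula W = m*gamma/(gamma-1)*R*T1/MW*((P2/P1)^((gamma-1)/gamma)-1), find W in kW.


Isentropic work: W = m*(gamma/(gamma-1))*(R*T1/MW)*((P2/P1)^((gamma-1)/gamma) - 1)
T1 = 60 + 273.15 = 333.15 K
Pressure ratio = 11.2 / 6.7 = 1.67164
Exponent = (1.3 - 1)/1.3 = 0.230769
(P2/P1)^exp - 1 = 1.67164^0.230769 - 1 = 0.125886
W = 40.0 * 1.3 / 0.3 * 8.314 * 333.15 / 2 * 0.125886 = 30220

30220 kW


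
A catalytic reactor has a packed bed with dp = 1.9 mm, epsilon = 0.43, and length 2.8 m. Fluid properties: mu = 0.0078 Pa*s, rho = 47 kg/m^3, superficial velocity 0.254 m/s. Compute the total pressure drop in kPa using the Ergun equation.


dp = 1.9 mm = 0.0019 m
Viscous term = 150*0.0078*0.254*(1-0.43)^2 / (0.0019^2*0.43^3) = 336401
Inertial term = 1.75*47*0.254^2*(1-0.43) / (0.0019*0.43^3) = 20022.5
dP/L = 336401 + 20022.5 = 356424 Pa/m
dP = 356424 * 2.8 / 1000 = 998.0 kPa

998.0 kPa


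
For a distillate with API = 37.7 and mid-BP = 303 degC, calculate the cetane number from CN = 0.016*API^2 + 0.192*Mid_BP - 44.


CN = 0.016 * 37.7^2 + 0.192 * 303 - 44
CN = 22.74064 + 58.176 - 44 = 36.91664

36.91664


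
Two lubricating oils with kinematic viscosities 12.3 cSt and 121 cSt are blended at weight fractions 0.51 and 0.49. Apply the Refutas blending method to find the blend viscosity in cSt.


Refutas method: VBN_i = 14.534*ln(ln(visc_i + 0.8)) + 10.975, blended linearly by mass fraction; since VBN is linear in VBI_i = ln(ln(visc_i + 0.8)) and the fractions sum to 1, blend VBI directly: visc = exp(exp(VBI_blend)) - 0.8
VBI_1 = ln(ln(12.3 + 0.8)) = 0.944922
VBI_2 = ln(ln(121 + 0.8)) = 1.56911
VBI_blend = 0.51 * 0.944922 + 0.49 * 1.56911 = 1.25077
visc_blend = exp(exp(1.25077)) - 0.8 = 32.09

32.09 cSt


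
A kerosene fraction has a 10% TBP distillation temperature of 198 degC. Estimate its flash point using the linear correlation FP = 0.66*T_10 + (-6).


FP = 0.66 * 198 + (-6) = 124.68

124.68 degC


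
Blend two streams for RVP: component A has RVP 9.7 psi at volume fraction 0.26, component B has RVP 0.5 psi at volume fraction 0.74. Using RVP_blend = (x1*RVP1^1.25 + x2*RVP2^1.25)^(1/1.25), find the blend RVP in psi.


Chevron index: RVP_blend = (sum xi*RVPi^1.25)^(1/1.25)
RVP^1.25 terms: 0.26 * 9.7^1.25 + 0.74 * 0.5^1.25 = 4.76193
RVP_blend = 4.76193^(1/1.25) = 3.485

3.485 psi


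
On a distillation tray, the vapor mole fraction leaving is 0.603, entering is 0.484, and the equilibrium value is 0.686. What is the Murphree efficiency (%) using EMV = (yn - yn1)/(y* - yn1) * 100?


Murphree vapor efficiency: EMV = (y_n - y_(n-1)) / (y*_n - y_(n-1)) * 100
EMV = (0.603 - 0.484) / (0.686 - 0.484) * 100 = 0.119 / 0.202 * 100 = 58.91

58.91 %


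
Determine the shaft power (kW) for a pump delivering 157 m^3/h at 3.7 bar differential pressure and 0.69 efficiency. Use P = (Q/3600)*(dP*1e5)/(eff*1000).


Q = 157 / 3600 = 0.0436111 m^3/s
P = 0.0436111 * (3.7 * 1e5) / 0.69 / 1000 = 23.39

23.39 kW


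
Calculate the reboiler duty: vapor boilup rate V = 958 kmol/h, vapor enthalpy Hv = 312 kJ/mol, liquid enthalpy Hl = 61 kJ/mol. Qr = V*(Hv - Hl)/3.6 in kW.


Qr = 958 * (312 - 61) / 3.6 = 958 * 251 / 3.6 = 66790

66790 kW


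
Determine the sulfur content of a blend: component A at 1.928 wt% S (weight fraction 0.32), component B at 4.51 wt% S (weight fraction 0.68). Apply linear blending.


Linear sulfur blending: S_blend = x1*S1 + x2*S2
Contribution 1: 0.32 * 1.928 = 0.61696 wt%
Contribution 2: 0.68 * 4.51 = 3.0668 wt%
S_blend = 0.61696 + 3.0668 = 3.68376

3.68376 wt%


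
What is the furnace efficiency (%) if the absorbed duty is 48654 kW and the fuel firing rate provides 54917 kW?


Furnace efficiency = Q_absorbed / Q_fuel * 100
= 48654 / 54917 * 100 = 88.60

88.60 %


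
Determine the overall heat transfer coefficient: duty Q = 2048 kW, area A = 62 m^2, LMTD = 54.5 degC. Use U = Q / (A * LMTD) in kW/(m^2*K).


From Q = U*A*LMTD, U = Q / (A * LMTD)
U = 2048 / (62 * 54.5) = 2048 / 3379 = 0.6061

0.6061 kW/(m^2*K)


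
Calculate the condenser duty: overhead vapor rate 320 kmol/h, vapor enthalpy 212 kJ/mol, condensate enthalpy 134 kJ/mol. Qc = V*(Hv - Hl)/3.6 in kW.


Qc = 320 * (212 - 134) / 3.6 = 320 * 78 / 3.6 = 6933

6933 kW


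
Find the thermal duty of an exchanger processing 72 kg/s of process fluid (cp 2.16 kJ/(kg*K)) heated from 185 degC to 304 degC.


Q = m_dot * cp * delta_T
delta_T = 304 - 185 = 119 K
Q = 72 * 2.16 * 119
= 155.52 * 119
= 18506.88 kW

18506.88 kW


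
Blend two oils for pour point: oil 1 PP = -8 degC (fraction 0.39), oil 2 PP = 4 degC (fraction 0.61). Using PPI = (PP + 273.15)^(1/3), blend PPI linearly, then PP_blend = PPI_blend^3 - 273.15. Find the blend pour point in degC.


PPI_1 = (-8 + 273.15)^(1/3) = 6.42437
PPI_2 = (4 + 273.15)^(1/3) = 6.51986
PPI_blend = 0.39 * 6.42437 + 0.61 * 6.51986 = 6.482619
PP_blend = 6.482619^3 - 273.15 = 272.4278 - 273.15 = -0.72

-0.72 degC


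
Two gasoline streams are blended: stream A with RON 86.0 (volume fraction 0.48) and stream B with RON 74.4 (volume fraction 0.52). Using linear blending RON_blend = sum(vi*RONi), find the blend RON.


Linear blending: RON_blend = sum(vi * RONi)
Contribution 1: 0.48 * 86.0 = 41.28
Contribution 2: 0.52 * 74.4 = 38.688
RON_blend = 41.28 + 38.688 = 79.968

79.968


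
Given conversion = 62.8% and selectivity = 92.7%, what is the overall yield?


Overall yield = conversion (%) * selectivity (%) / 100
Conversion = 62.8%, Selectivity = 92.7%
Y = 62.8 * 92.7 / 100
= 58.2156 %

58.2156 %


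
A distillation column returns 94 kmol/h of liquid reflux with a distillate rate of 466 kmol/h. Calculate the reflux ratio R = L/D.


Reflux ratio definition: R = L / D (liquid returned / distillate withdrawn)
L = 94 kmol/h, D = 466 kmol/h
R = 94 / 466 = 0.2017

0.2017


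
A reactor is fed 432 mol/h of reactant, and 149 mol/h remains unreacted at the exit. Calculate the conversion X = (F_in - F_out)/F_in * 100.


X = (F_in - F_out) / F_in * 100
Moles reacted = 432 - 149 = 283
X = 283 / 432 * 100
= 0.6551 * 100
= 65.51 %

65.51 %


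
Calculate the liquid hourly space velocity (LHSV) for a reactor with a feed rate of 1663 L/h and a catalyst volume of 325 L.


LHSV = volumetric feed rate / catalyst volume
= 1663 L/h / 325 L
= 5.117 h^-1

5.117 h^-1


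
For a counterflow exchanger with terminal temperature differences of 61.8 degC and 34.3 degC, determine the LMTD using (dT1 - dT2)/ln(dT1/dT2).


LMTD = (dT1 - dT2) / ln(dT1/dT2)
= (61.8 - 34.3) / ln(61.8 / 34.3) = 27.5 / 0.588758 = 46.71

46.71 degC


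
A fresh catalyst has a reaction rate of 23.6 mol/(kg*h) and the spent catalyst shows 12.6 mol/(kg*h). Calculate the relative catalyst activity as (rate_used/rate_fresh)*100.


Activity (%) = (rate_used / rate_fresh) * 100
rate_used = 12.6, rate_fresh = 23.6
= (12.6 / 23.6) * 100
= 0.5339 * 100 = 53.39

53.39 %


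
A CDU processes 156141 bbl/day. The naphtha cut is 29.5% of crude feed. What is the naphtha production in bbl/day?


Crude throughput = 156141 bbl/day
Fraction yield = 29.5%
yield = throughput * fraction / 100
yield = 156141 * 29.5 / 100 = 46061.595

46061.595 bbl/day


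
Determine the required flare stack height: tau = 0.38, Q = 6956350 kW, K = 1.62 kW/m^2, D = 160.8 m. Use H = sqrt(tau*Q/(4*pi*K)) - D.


tau*Q/(4*pi*K) = 0.38 * 6956350 / (4 * pi * 1.62) = 129849
sqrt(129849) = 360.346
H = 360.346 - 160.8 = 199.5

199.5 m


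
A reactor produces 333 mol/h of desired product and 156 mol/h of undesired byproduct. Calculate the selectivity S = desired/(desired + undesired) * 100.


Selectivity = desired / (desired + undesired) * 100
Total products = 333 + 156 = 489 mol/h
S = 333 / 489 * 100
= 0.6810 * 100
= 68.10 %

68.10 %


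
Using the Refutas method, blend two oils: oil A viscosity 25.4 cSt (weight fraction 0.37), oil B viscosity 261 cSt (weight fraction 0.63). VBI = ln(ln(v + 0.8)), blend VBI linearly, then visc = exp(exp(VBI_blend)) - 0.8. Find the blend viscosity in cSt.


Refutas method: VBN_i = 14.534*ln(ln(visc_i + 0.8)) + 10.975, blended linearly by mass fraction; since VBN is linear in VBI_i = ln(ln(visc_i + 0.8)) and the fractions sum to 1, blend VBI directly: visc = exp(exp(VBI_blend)) - 0.8
VBI_1 = ln(ln(25.4 + 0.8)) = 1.18349
VBI_2 = ln(ln(261 + 0.8)) = 1.71696
VBI_blend = 0.37 * 1.18349 + 0.63 * 1.71696 = 1.51958
visc_blend = exp(exp(1.51958)) - 0.8 = 95.77

95.77 cSt


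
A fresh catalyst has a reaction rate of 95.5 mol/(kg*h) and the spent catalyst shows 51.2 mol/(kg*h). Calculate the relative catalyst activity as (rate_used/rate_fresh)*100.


Activity (%) = (rate_used / rate_fresh) * 100
rate_used = 51.2, rate_fresh = 95.5
= (51.2 / 95.5) * 100
= 0.5361 * 100 = 53.61

53.61 %


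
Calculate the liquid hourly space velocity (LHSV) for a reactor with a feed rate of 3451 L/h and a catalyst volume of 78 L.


LHSV = volumetric feed rate / catalyst volume
= 3451 L/h / 78 L
= 44.24 h^-1

44.24 h^-1


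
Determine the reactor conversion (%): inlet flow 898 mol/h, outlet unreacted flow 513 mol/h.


X = (F_in - F_out) / F_in * 100
Moles reacted = 898 - 513 = 385
X = 385 / 898 * 100
= 0.4287 * 100
= 42.87 %

42.87 %


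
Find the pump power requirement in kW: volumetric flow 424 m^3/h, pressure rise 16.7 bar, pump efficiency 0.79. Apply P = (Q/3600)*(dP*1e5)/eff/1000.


Q = 424 / 3600 = 0.117778 m^3/s
P = 0.117778 * (16.7 * 1e5) / 0.79 / 1000 = 249.0

249.0 kW


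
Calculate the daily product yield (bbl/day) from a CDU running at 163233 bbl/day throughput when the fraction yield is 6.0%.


Crude throughput = 163233 bbl/day
Fraction yield = 6.0%
yield = throughput * fraction / 100
yield = 163233 * 6.0 / 100 = 9793.98

9793.98 bbl/day


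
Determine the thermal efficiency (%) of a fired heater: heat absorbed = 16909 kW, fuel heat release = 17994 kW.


Furnace efficiency = Q_absorbed / Q_fuel * 100
= 16909 / 17994 * 100 = 93.97

93.97 %


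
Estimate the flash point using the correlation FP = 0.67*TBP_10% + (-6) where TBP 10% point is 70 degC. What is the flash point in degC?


FP = 0.67 * 70 + (-6) = 40.9

40.9 degC


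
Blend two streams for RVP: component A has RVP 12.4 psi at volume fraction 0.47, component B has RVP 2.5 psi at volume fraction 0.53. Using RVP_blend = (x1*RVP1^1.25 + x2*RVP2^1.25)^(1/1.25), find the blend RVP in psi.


Chevron index: RVP_blend = (sum xi*RVPi^1.25)^(1/1.25)
RVP^1.25 terms: 0.47 * 12.4^1.25 + 0.53 * 2.5^1.25 = 12.6025
RVP_blend = 12.6025^(1/1.25) = 7.592

7.592 psi


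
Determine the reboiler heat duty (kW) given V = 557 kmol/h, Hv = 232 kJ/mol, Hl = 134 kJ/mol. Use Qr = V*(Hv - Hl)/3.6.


Qr = 557 * (232 - 134) / 3.6 = 557 * 98 / 3.6 = 15160

15160 kW


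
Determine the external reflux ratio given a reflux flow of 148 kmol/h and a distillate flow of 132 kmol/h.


Reflux ratio definition: R = L / D (liquid returned / distillate withdrawn)
L = 148 kmol/h, D = 132 kmol/h
R = 148 / 132 = 1.121

1.121


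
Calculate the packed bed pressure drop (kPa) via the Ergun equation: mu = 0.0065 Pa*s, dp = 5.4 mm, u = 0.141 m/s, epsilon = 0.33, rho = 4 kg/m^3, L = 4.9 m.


dp = 5.4 mm = 0.0054 m
Viscous term = 150*0.0065*0.141*(1-0.33)^2 / (0.0054^2*0.33^3) = 58890.3
Inertial term = 1.75*4*0.141^2*(1-0.33) / (0.0054*0.33^3) = 480.48
dP/L = 58890.3 + 480.48 = 59370.8 Pa/m
dP = 59370.8 * 4.9 / 1000 = 290.9 kPa

290.9 kPa


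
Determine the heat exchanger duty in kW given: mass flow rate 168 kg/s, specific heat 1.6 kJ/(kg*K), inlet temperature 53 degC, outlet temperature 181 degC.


Q = m_dot * cp * delta_T
delta_T = 181 - 53 = 128 K
Q = 168 * 1.6 * 128
= 268.8 * 128
= 34406.4 kW

34406.4 kW


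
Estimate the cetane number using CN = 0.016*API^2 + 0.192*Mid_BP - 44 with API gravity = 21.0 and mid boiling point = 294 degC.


CN = 0.016 * 21.0^2 + 0.192 * 294 - 44
CN = 7.056 + 56.448 - 44 = 19.504

19.504


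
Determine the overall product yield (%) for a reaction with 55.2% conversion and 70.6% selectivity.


Overall yield = conversion (%) * selectivity (%) / 100
Conversion = 55.2%, Selectivity = 70.6%
Y = 55.2 * 70.6 / 100
= 38.9712 %

38.9712 %


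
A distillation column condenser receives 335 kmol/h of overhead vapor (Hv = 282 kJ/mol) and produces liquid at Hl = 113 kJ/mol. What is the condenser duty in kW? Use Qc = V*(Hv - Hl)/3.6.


Qc = 335 * (282 - 113) / 3.6 = 335 * 169 / 3.6 = 15730

15730 kW


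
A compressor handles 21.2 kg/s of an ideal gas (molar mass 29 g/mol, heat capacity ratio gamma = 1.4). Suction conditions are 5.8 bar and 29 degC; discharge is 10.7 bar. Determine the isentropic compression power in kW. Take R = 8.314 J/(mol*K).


Isentropic work: W = m*(gamma/(gamma-1))*(R*T1/MW)*((P2/P1)^((gamma-1)/gamma) - 1)
T1 = 29 + 273.15 = 302.15 K
Pressure ratio = 10.7 / 5.8 = 1.84483
Exponent = (1.4 - 1)/1.4 = 0.285714
(P2/P1)^exp - 1 = 1.84483^0.285714 - 1 = 0.191208
W = 21.2 * 1.4 / 0.4 * 8.314 * 302.15 / 29 * 0.191208 = 1229

1229 kW


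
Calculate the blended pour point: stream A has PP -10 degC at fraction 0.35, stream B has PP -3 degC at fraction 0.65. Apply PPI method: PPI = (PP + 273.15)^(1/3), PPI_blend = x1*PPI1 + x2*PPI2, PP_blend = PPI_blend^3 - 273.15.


PPI_1 = (-10 + 273.15)^(1/3) = 6.408176
PPI_2 = (-3 + 273.15)^(1/3) = 6.464501
PPI_blend = 0.35 * 6.408176 + 0.65 * 6.464501 = 6.444787
PP_blend = 6.444787^3 - 273.15 = 267.686 - 273.15 = -5.46

-5.46 degC


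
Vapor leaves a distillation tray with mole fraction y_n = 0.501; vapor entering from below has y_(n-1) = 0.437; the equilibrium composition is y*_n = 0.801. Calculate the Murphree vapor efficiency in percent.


Murphree vapor efficiency: EMV = (y_n - y_(n-1)) / (y*_n - y_(n-1)) * 100
EMV = (0.501 - 0.437) / (0.801 - 0.437) * 100 = 0.064 / 0.364 * 100 = 17.58

17.58 %


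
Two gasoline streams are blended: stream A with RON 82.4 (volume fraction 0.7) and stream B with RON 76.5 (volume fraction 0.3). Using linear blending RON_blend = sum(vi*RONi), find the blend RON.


Linear blending: RON_blend = sum(vi * RONi)
Contribution 1: 0.7 * 82.4 = 57.68
Contribution 2: 0.3 * 76.5 = 22.95
RON_blend = 57.68 + 22.95 = 80.63

80.63


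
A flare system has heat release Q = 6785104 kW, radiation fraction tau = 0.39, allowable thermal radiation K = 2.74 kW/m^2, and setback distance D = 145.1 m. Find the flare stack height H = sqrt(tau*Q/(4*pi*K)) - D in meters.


tau*Q/(4*pi*K) = 0.39 * 6785104 / (4 * pi * 2.74) = 76853
sqrt(76853) = 277.224
H = 277.224 - 145.1 = 132.1

132.1 m


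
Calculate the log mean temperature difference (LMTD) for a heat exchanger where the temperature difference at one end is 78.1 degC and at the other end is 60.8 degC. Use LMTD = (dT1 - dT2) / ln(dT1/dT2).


LMTD = (dT1 - dT2) / ln(dT1/dT2)
= (78.1 - 60.8) / ln(78.1 / 60.8) = 17.3 / 0.2504 = 69.09

69.09 degC


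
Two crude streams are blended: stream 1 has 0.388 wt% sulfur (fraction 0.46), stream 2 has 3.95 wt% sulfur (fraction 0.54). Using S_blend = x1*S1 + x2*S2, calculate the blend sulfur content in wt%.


Linear sulfur blending: S_blend = x1*S1 + x2*S2
Contribution 1: 0.46 * 0.388 = 0.17848 wt%
Contribution 2: 0.54 * 3.95 = 2.133 wt%
S_blend = 0.17848 + 2.133 = 2.31148

2.31148 wt%


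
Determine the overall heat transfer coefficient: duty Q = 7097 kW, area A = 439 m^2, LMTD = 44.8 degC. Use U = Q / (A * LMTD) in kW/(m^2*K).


From Q = U*A*LMTD, U = Q / (A * LMTD)
U = 7097 / (439 * 44.8) = 7097 / 19667.2 = 0.3609

0.3609 kW/(m^2*K)


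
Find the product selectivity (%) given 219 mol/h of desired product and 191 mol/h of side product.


Selectivity = desired / (desired + undesired) * 100
Total products = 219 + 191 = 410 mol/h
S = 219 / 410 * 100
= 0.5341 * 100
= 53.41 %

53.41 %


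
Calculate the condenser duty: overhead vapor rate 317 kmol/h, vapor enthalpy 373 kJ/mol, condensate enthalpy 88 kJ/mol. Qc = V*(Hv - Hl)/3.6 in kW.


Qc = 317 * (373 - 88) / 3.6 = 317 * 285 / 3.6 = 25100

25100 kW


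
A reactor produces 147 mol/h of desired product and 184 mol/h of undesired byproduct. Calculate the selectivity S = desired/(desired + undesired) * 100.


Selectivity = desired / (desired + undesired) * 100
Total products = 147 + 184 = 331 mol/h
S = 147 / 331 * 100
= 0.4441 * 100
= 44.41 %

44.41 %


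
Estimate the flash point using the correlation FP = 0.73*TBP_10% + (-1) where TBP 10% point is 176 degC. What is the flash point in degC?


FP = 0.73 * 176 + (-1) = 127.48

127.48 degC


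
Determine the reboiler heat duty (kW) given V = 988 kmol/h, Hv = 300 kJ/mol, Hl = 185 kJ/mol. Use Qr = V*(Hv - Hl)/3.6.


Qr = 988 * (300 - 185) / 3.6 = 988 * 115 / 3.6 = 31560

31560 kW


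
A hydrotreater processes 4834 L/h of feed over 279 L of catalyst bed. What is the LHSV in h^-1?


LHSV = volumetric feed rate / catalyst volume
= 4834 L/h / 279 L
= 17.33 h^-1

17.33 h^-1


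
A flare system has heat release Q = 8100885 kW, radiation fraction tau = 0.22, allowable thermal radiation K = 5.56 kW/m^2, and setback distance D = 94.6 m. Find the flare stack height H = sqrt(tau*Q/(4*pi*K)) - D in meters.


tau*Q/(4*pi*K) = 0.22 * 8100885 / (4 * pi * 5.56) = 25507.7
sqrt(25507.7) = 159.711
H = 159.711 - 94.6 = 65.11

65.11 m


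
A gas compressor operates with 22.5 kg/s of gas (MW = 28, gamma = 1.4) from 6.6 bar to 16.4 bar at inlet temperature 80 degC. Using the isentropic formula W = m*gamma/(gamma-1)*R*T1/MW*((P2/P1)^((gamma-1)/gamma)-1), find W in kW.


Isentropic work: W = m*(gamma/(gamma-1))*(R*T1/MW)*((P2/P1)^((gamma-1)/gamma) - 1)
T1 = 80 + 273.15 = 353.15 K
Pressure ratio = 16.4 / 6.6 = 2.48485
Exponent = (1.4 - 1)/1.4 = 0.285714
(P2/P1)^exp - 1 = 2.48485^0.285714 - 1 = 0.297008
W = 22.5 * 1.4 / 0.4 * 8.314 * 353.15 / 28 * 0.297008 = 2453

2453 kW


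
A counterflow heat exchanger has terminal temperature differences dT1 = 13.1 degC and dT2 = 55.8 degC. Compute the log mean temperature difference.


LMTD = (dT1 - dT2) / ln(dT1/dT2)
= (13.1 - 55.8) / ln(13.1 / 55.8) = -42.7 / -1.44916 = 29.47

29.47 degC


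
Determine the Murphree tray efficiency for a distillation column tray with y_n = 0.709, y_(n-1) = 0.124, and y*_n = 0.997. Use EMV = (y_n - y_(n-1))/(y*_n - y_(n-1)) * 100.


Murphree vapor efficiency: EMV = (y_n - y_(n-1)) / (y*_n - y_(n-1)) * 100
EMV = (0.709 - 0.124) / (0.997 - 0.124) * 100 = 0.585 / 0.873 * 100 = 67.01

67.01 %


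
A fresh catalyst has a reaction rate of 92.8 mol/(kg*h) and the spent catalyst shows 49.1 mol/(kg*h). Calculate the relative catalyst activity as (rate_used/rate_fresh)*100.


Activity (%) = (rate_used / rate_fresh) * 100
rate_used = 49.1, rate_fresh = 92.8
= (49.1 / 92.8) * 100
= 0.5291 * 100 = 52.91

52.91 %


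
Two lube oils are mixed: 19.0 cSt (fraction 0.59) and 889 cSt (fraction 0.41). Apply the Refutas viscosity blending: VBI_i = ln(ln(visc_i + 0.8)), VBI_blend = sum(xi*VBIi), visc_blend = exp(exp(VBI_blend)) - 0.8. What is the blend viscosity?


Refutas method: VBN_i = 14.534*ln(ln(visc_i + 0.8)) + 10.975, blended linearly by mass fraction; since VBN is linear in VBI_i = ln(ln(visc_i + 0.8)) and the fractions sum to 1, blend VBI directly: visc = exp(exp(VBI_blend)) - 0.8
VBI_1 = ln(ln(19.0 + 0.8)) = 1.09383
VBI_2 = ln(ln(889 + 0.8)) = 1.9156
VBI_blend = 0.59 * 1.09383 + 0.41 * 1.9156 = 1.43076
visc_blend = exp(exp(1.43076)) - 0.8 = 64.69

64.69 cSt


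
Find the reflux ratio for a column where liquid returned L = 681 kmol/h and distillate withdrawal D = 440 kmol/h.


Reflux ratio definition: R = L / D (liquid returned / distillate withdrawn)
L = 681 kmol/h, D = 440 kmol/h
R = 681 / 440 = 1.548

1.548


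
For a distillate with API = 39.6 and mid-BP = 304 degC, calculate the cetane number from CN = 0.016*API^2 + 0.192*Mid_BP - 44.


CN = 0.016 * 39.6^2 + 0.192 * 304 - 44
CN = 25.09056 + 58.368 - 44 = 39.45856

39.45856


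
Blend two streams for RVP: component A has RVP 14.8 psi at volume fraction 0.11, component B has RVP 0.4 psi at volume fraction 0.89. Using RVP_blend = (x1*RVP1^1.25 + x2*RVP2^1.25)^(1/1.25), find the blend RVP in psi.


Chevron index: RVP_blend = (sum xi*RVPi^1.25)^(1/1.25)
RVP^1.25 terms: 0.11 * 14.8^1.25 + 0.89 * 0.4^1.25 = 3.47627
RVP_blend = 3.47627^(1/1.25) = 2.710

2.710 psi


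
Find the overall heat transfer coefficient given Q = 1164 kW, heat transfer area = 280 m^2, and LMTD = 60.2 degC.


From Q = U*A*LMTD, U = Q / (A * LMTD)
U = 1164 / (280 * 60.2) = 1164 / 16856 = 0.06906

0.06906 kW/(m^2*K)


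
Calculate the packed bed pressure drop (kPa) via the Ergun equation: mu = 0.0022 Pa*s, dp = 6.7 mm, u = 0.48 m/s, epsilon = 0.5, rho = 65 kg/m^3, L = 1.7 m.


dp = 6.7 mm = 0.0067 m
Viscous term = 150*0.0022*0.48*(1-0.5)^2 / (0.0067^2*0.5^3) = 7057.25
Inertial term = 1.75*65*0.48^2*(1-0.5) / (0.0067*0.5^3) = 15646.6
dP/L = 7057.25 + 15646.6 = 22703.8 Pa/m
dP = 22703.8 * 1.7 / 1000 = 38.60 kPa

38.60 kPa


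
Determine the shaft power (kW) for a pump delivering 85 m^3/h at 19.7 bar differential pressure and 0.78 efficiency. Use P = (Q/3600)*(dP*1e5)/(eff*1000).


Q = 85 / 3600 = 0.0236111 m^3/s
P = 0.0236111 * (19.7 * 1e5) / 0.78 / 1000 = 59.63

59.63 kW


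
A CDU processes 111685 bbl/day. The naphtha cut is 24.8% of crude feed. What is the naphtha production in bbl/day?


Crude throughput = 111685 bbl/day
Fraction yield = 24.8%
yield = throughput * fraction / 100
yield = 111685 * 24.8 / 100 = 27697.88

27697.88 bbl/day


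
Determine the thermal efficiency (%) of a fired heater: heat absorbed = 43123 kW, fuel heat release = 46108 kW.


Furnace efficiency = Q_absorbed / Q_fuel * 100
= 43123 / 46108 * 100 = 93.53

93.53 %


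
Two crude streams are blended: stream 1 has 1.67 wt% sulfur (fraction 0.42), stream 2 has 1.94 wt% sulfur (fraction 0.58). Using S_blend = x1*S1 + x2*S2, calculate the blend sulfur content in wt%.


Linear sulfur blending: S_blend = x1*S1 + x2*S2
Contribution 1: 0.42 * 1.67 = 0.7014 wt%
Contribution 2: 0.58 * 1.94 = 1.1252 wt%
S_blend = 0.7014 + 1.1252 = 1.8266

1.8266 wt%


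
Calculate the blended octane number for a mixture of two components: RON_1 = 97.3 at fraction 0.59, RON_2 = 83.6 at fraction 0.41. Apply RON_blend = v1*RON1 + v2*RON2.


Linear blending: RON_blend = sum(vi * RONi)
Contribution 1: 0.59 * 97.3 = 57.407
Contribution 2: 0.41 * 83.6 = 34.276
RON_blend = 57.407 + 34.276 = 91.683

91.683


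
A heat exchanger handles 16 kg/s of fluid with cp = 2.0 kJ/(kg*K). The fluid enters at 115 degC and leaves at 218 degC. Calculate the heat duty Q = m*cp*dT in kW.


Q = m_dot * cp * delta_T
delta_T = 218 - 115 = 103 K
Q = 16 * 2.0 * 103
= 32 * 103
= 3296 kW

3296 kW


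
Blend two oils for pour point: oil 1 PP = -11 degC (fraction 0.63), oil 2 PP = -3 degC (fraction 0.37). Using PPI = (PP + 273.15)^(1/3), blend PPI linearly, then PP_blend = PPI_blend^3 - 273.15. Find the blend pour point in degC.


PPI_1 = (-11 + 273.15)^(1/3) = 6.400049
PPI_2 = (-3 + 273.15)^(1/3) = 6.464501
PPI_blend = 0.63 * 6.400049 + 0.37 * 6.464501 = 6.423896
PP_blend = 6.423896^3 - 273.15 = 265.0913 - 273.15 = -8.06

-8.06 degC


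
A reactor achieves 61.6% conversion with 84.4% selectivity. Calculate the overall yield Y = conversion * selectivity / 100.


Overall yield = conversion (%) * selectivity (%) / 100
Conversion = 61.6%, Selectivity = 84.4%
Y = 61.6 * 84.4 / 100
= 51.9904 %

51.9904 %


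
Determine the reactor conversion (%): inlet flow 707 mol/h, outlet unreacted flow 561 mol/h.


X = (F_in - F_out) / F_in * 100
Moles reacted = 707 - 561 = 146
X = 146 / 707 * 100
= 0.2065 * 100
= 20.65 %

20.65 %


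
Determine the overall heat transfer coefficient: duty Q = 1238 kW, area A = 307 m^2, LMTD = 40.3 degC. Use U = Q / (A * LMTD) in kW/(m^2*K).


From Q = U*A*LMTD, U = Q / (A * LMTD)
U = 1238 / (307 * 40.3) = 1238 / 12372.1 = 0.1001

0.1001 kW/(m^2*K)


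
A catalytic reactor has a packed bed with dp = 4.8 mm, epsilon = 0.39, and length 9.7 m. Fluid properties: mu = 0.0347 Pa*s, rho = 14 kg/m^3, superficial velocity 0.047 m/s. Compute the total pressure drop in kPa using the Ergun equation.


dp = 4.8 mm = 0.0048 m
Viscous term = 150*0.0347*0.047*(1-0.39)^2 / (0.0048^2*0.39^3) = 66604.3
Inertial term = 1.75*14*0.047^2*(1-0.39) / (0.0048*0.39^3) = 115.946
dP/L = 66604.3 + 115.946 = 66720.2 Pa/m
dP = 66720.2 * 9.7 / 1000 = 647.2 kPa

647.2 kPa


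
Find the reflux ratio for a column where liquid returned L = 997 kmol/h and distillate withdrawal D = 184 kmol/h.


Reflux ratio definition: R = L / D (liquid returned / distillate withdrawn)
L = 997 kmol/h, D = 184 kmol/h
R = 997 / 184 = 5.418

5.418


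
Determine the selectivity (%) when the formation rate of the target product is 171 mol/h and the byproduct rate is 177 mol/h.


Selectivity = desired / (desired + undesired) * 100
Total products = 171 + 177 = 348 mol/h
S = 171 / 348 * 100
= 0.4914 * 100
= 49.14 %

49.14 %


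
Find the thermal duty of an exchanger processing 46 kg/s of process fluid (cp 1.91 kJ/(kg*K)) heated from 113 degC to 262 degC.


Q = m_dot * cp * delta_T
delta_T = 262 - 113 = 149 K
Q = 46 * 1.91 * 149
= 87.86 * 149
= 13091.14 kW

13091.14 kW


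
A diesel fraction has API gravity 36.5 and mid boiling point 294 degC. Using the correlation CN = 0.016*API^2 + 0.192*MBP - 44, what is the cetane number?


CN = 0.016 * 36.5^2 + 0.192 * 294 - 44
CN = 21.316 + 56.448 - 44 = 33.764

33.764


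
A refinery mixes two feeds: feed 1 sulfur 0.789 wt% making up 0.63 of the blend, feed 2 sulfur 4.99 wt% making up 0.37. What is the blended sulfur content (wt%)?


Linear sulfur blending: S_blend = x1*S1 + x2*S2
Contribution 1: 0.63 * 0.789 = 0.49707 wt%
Contribution 2: 0.37 * 4.99 = 1.8463 wt%
S_blend = 0.49707 + 1.8463 = 2.34337

2.34337 wt%


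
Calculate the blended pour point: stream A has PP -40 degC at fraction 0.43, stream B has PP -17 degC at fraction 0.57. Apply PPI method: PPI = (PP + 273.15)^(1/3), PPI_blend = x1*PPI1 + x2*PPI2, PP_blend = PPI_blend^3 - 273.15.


PPI_1 = (-40 + 273.15)^(1/3) = 6.15477
PPI_2 = (-17 + 273.15)^(1/3) = 6.350844
PPI_blend = 0.43 * 6.15477 + 0.57 * 6.350844 = 6.266532
PP_blend = 6.266532^3 - 273.15 = 246.0831 - 273.15 = -27.07

-27.07 degC


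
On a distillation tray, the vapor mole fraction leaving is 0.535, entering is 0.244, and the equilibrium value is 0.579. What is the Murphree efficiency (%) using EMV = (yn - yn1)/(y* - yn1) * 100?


Murphree vapor efficiency: EMV = (y_n - y_(n-1)) / (y*_n - y_(n-1)) * 100
EMV = (0.535 - 0.244) / (0.579 - 0.244) * 100 = 0.291 / 0.335 * 100 = 86.87

86.87 %


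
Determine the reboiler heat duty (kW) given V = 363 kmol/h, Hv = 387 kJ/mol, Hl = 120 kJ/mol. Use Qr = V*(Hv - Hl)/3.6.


Qr = 363 * (387 - 120) / 3.6 = 363 * 267 / 3.6 = 26920

26920 kW


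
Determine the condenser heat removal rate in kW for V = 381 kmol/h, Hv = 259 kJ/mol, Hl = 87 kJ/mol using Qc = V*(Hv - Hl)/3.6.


Qc = 381 * (259 - 87) / 3.6 = 381 * 172 / 3.6 = 18200

18200 kW


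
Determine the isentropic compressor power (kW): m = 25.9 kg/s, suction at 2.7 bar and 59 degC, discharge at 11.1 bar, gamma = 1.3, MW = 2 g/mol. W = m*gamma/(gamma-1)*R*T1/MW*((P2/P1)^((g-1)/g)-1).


Isentropic work: W = m*(gamma/(gamma-1))*(R*T1/MW)*((P2/P1)^((gamma-1)/gamma) - 1)
T1 = 59 + 273.15 = 332.15 K
Pressure ratio = 11.1 / 2.7 = 4.11111
Exponent = (1.3 - 1)/1.3 = 0.230769
(P2/P1)^exp - 1 = 4.11111^0.230769 - 1 = 0.385743
W = 25.9 * 1.3 / 0.3 * 8.314 * 332.15 / 2 * 0.385743 = 59780

59780 kW


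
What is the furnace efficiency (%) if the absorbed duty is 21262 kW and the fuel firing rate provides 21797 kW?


Furnace efficiency = Q_absorbed / Q_fuel * 100
= 21262 / 21797 * 100 = 97.55

97.55 %


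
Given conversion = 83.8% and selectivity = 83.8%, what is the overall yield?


Overall yield = conversion (%) * selectivity (%) / 100
Conversion = 83.8%, Selectivity = 83.8%
Y = 83.8 * 83.8 / 100
= 70.2244 %

70.2244 %


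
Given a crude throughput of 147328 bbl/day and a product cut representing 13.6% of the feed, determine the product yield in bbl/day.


Crude throughput = 147328 bbl/day
Fraction yield = 13.6%
yield = throughput * fraction / 100
yield = 147328 * 13.6 / 100 = 20036.608

20036.608 bbl/day


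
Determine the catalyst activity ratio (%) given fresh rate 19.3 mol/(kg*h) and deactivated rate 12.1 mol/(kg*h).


Activity (%) = (rate_used / rate_fresh) * 100
rate_used = 12.1, rate_fresh = 19.3
= (12.1 / 19.3) * 100
= 0.6269 * 100 = 62.69

62.69 %


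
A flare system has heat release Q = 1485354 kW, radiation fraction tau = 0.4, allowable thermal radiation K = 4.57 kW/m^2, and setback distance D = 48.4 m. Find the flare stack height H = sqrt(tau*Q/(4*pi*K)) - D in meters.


tau*Q/(4*pi*K) = 0.4 * 1485354 / (4 * pi * 4.57) = 10345.8
sqrt(10345.8) = 101.714
H = 101.714 - 48.4 = 53.31

53.31 m


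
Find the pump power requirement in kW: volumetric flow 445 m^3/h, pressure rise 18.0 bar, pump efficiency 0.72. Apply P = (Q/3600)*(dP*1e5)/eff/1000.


Q = 445 / 3600 = 0.123611 m^3/s
P = 0.123611 * (18.0 * 1e5) / 0.72 / 1000 = 309.0

309.0 kW


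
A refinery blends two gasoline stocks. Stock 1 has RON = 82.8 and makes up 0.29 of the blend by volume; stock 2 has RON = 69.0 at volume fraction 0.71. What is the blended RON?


Linear blending: RON_blend = sum(vi * RONi)
Contribution 1: 0.29 * 82.8 = 24.012
Contribution 2: 0.71 * 69.0 = 48.99
RON_blend = 24.012 + 48.99 = 73.002

73.002


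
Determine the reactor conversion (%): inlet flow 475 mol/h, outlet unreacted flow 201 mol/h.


X = (F_in - F_out) / F_in * 100
Moles reacted = 475 - 201 = 274
X = 274 / 475 * 100
= 0.5768 * 100
= 57.68 %

57.68 %


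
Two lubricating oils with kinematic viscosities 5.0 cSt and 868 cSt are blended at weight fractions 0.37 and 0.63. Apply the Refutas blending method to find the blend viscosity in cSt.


Refutas method: VBN_i = 14.534*ln(ln(visc_i + 0.8)) + 10.975, blended linearly by mass fraction; since VBN is linear in VBI_i = ln(ln(visc_i + 0.8)) and the fractions sum to 1, blend VBI directly: visc = exp(exp(VBI_blend)) - 0.8
VBI_1 = ln(ln(5.0 + 0.8)) = 0.564096
VBI_2 = ln(ln(868 + 0.8)) = 1.91207
VBI_blend = 0.37 * 0.564096 + 0.63 * 1.91207 = 1.41332
visc_blend = exp(exp(1.41332)) - 0.8 = 60.12

60.12 cSt


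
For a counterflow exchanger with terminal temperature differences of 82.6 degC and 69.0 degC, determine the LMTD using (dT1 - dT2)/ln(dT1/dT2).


LMTD = (dT1 - dT2) / ln(dT1/dT2)
= (82.6 - 69.0) / ln(82.6 / 69.0) = 13.6 / 0.179903 = 75.60

75.60 degC


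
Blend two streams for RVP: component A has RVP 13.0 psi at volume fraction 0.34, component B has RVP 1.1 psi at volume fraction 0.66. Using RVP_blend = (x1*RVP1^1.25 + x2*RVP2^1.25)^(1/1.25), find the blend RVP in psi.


Chevron index: RVP_blend = (sum xi*RVPi^1.25)^(1/1.25)
RVP^1.25 terms: 0.34 * 13.0^1.25 + 0.66 * 1.1^1.25 = 9.13633
RVP_blend = 9.13633^(1/1.25) = 5.870

5.870 psi


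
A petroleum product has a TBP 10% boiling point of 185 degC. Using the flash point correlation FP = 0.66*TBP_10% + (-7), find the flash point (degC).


FP = 0.66 * 185 + (-7) = 115.1

115.1 degC


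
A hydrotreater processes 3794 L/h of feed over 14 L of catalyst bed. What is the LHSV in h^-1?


LHSV = volumetric feed rate / catalyst volume
= 3794 L/h / 14 L
= 271.0 h^-1

271.0 h^-1


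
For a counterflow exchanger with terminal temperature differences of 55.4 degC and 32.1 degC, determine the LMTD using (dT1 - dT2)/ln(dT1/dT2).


LMTD = (dT1 - dT2) / ln(dT1/dT2)
= (55.4 - 32.1) / ln(55.4 / 32.1) = 23.3 / 0.545724 = 42.70

42.70 degC


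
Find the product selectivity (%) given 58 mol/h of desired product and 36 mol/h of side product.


Selectivity = desired / (desired + undesired) * 100
Total products = 58 + 36 = 94 mol/h
S = 58 / 94 * 100
= 0.6170 * 100
= 61.70 %

61.70 %


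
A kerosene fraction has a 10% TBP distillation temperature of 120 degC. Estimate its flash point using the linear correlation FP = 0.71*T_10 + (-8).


FP = 0.71 * 120 + (-8) = 77.2

77.2 degC


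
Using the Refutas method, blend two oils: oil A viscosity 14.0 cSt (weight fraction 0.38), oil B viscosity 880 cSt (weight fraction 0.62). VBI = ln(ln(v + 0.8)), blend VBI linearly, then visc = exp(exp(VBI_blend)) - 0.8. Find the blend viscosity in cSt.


Refutas method: VBN_i = 14.534*ln(ln(visc_i + 0.8)) + 10.975, blended linearly by mass fraction; since VBN is linear in VBI_i = ln(ln(visc_i + 0.8)) and the fractions sum to 1, blend VBI directly: visc = exp(exp(VBI_blend)) - 0.8
VBI_1 = ln(ln(14.0 + 0.8)) = 0.99126
VBI_2 = ln(ln(880 + 0.8)) = 1.9141
VBI_blend = 0.38 * 0.99126 + 0.62 * 1.9141 = 1.56342
visc_blend = exp(exp(1.56342)) - 0.8 = 117.7

117.7 cSt


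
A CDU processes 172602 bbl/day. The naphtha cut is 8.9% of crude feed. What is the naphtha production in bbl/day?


Crude throughput = 172602 bbl/day
Fraction yield = 8.9%
yield = throughput * fraction / 100
yield = 172602 * 8.9 / 100 = 15361.578

15361.578 bbl/day


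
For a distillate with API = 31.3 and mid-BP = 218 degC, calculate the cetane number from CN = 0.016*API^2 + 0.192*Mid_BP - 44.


CN = 0.016 * 31.3^2 + 0.192 * 218 - 44
CN = 15.67504 + 41.856 - 44 = 13.53104

13.53104


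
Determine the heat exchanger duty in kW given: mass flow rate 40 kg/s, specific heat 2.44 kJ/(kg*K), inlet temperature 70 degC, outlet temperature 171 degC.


Q = m_dot * cp * delta_T
delta_T = 171 - 70 = 101 K
Q = 40 * 2.44 * 101
= 97.6 * 101
= 9857.6 kW

9857.6 kW


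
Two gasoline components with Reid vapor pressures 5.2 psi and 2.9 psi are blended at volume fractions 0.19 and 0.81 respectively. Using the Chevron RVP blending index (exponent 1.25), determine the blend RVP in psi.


Chevron index: RVP_blend = (sum xi*RVPi^1.25)^(1/1.25)
RVP^1.25 terms: 0.19 * 5.2^1.25 + 0.81 * 2.9^1.25 = 4.55733
RVP_blend = 4.55733^(1/1.25) = 3.365

3.365 psi


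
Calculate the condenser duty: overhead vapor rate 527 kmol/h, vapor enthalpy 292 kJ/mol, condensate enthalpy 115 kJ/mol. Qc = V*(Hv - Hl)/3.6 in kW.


Qc = 527 * (292 - 115) / 3.6 = 527 * 177 / 3.6 = 25910

25910 kW


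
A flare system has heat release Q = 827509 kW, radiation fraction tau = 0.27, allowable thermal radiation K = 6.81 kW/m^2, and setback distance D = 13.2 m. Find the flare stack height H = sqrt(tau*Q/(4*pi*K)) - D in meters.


tau*Q/(4*pi*K) = 0.27 * 827509 / (4 * pi * 6.81) = 2610.84
sqrt(2610.84) = 51.0964
H = 51.0964 - 13.2 = 37.90

37.90 m


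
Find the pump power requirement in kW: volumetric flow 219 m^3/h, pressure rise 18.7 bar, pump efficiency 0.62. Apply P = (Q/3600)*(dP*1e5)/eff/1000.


Q = 219 / 3600 = 0.0608333 m^3/s
P = 0.0608333 * (18.7 * 1e5) / 0.62 / 1000 = 183.5

183.5 kW


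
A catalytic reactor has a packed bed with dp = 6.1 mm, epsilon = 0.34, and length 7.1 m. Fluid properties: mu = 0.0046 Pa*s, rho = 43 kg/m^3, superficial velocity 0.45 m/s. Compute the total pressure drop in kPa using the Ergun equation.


dp = 6.1 mm = 0.0061 m
Viscous term = 150*0.0046*0.45*(1-0.34)^2 / (0.0061^2*0.34^3) = 92481.1
Inertial term = 1.75*43*0.45^2*(1-0.34) / (0.0061*0.34^3) = 41947.8
dP/L = 92481.1 + 41947.8 = 134429 Pa/m
dP = 134429 * 7.1 / 1000 = 954.4 kPa

954.4 kPa


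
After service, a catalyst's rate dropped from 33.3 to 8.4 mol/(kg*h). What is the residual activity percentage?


Activity (%) = (rate_used / rate_fresh) * 100
rate_used = 8.4, rate_fresh = 33.3
= (8.4 / 33.3) * 100
= 0.2523 * 100 = 25.23

25.23 %


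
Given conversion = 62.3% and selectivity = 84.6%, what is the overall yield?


Overall yield = conversion (%) * selectivity (%) / 100
Conversion = 62.3%, Selectivity = 84.6%
Y = 62.3 * 84.6 / 100
= 52.7058 %

52.7058 %
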